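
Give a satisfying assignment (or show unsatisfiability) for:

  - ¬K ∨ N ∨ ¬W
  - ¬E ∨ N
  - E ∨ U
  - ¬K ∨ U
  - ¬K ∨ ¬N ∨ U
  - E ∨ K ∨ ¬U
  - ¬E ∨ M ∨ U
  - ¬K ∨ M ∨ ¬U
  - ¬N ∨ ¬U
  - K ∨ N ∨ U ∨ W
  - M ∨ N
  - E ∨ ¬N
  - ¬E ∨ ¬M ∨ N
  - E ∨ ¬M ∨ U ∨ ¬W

K=F, M=T, N=T, U=F, W=F, E=T

Set K = False.
Try M = False:
  (M ∨ N) forces N = True.
  (¬N ∨ ¬U) forces U = False.
  (E ∨ U) forces E = True.
  clause (¬E ∨ M ∨ U) is falsified — backtrack.
So M = True.
Set N = True.
  then (¬N ∨ ¬U) forces U = False.
  then (E ∨ ¬N) forces E = True.
Set W = False.
All clauses satisfied.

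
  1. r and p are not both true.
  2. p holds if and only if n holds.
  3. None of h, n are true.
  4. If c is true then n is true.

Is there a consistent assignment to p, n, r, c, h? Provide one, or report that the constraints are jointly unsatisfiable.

p = False, n = False, r = False, c = False, h = False

  (1) r=F, p=F — not both ✓
  (2) p=F, n=F — same ✓
  (3) {h, n}: 0 true — none ✓
  (4) c=F ⇒ n: vacuous ✓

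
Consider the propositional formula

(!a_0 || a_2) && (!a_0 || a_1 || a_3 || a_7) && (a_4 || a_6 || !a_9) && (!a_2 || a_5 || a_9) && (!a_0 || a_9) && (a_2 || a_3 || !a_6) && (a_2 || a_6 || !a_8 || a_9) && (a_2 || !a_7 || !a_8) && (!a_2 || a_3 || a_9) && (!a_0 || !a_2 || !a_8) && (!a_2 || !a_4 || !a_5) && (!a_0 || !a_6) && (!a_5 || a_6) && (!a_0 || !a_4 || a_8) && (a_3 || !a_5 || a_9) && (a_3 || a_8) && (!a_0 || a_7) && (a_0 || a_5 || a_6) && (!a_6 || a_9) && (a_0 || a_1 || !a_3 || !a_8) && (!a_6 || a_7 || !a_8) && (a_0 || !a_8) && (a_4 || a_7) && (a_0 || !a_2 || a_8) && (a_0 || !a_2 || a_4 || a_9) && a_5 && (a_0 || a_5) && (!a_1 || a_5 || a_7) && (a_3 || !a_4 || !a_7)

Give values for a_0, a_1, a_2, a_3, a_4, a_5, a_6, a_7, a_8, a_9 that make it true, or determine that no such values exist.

Unit clause (a_5) forces a_5 = True.
In (!a_5 || a_6) only a_6 is left, so a_6 = True.
In (!a_6 || a_9) only a_9 is left, so a_9 = True.
In (!a_0 || !a_6) only !a_0 is left, so a_0 = False.
In (a_0 || !a_8) only !a_8 is left, so a_8 = False.
In (a_0 || !a_2 || a_8) only !a_2 is left, so a_2 = False.
In (a_2 || a_3 || !a_6) only a_3 is left, so a_3 = True.
Set a_1 = False.
Set a_4 = False.
  then (a_4 || a_7) forces a_7 = True.
All clauses satisfied.

a_0: False, a_1: False, a_2: False, a_3: True, a_4: False, a_5: True, a_6: True, a_7: True, a_8: False, a_9: True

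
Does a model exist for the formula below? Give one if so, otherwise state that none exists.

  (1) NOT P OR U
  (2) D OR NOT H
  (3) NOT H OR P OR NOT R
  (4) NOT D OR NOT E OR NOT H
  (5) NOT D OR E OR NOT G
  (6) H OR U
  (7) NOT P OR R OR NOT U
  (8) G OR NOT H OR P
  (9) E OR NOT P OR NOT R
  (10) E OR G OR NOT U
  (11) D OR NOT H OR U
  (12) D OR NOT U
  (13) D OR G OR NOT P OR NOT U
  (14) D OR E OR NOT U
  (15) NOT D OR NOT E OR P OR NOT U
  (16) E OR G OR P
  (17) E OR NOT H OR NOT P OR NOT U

Set R = True.
Try H = True:
  (D OR NOT H) forces D = True.
  (NOT H OR P OR NOT R) forces P = True.
  (NOT P OR U) forces U = True.
  (NOT D OR NOT E OR NOT H) forces E = False.
  clause (E OR NOT P OR NOT R) is falsified — backtrack.
So H = False.
  then (H OR U) forces U = True.
  then (D OR NOT U) forces D = True.
Try P = False:
  (NOT D OR NOT E OR P OR NOT U) forces E = False.
  (NOT D OR E OR NOT G) forces G = False.
  clause (E OR G OR NOT U) is falsified — backtrack.
So P = True.
  then (E OR NOT P OR NOT R) forces E = True.
Set G = True.
All clauses satisfied.

R = True; H = False; U = True; P = True; D = True; G = True; E = True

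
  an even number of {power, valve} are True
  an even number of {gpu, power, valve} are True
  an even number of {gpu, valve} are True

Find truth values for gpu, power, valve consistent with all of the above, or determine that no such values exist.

gpu = False, power = False, valve = False

{power, valve}: 0 true → even ✓
{gpu, power, valve}: 0 true → even ✓
{gpu, valve}: 0 true → even ✓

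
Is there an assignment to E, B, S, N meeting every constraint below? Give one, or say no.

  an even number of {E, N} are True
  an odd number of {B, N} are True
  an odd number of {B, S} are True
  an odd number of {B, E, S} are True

E=F; B=T; S=F; N=F

{E, N}: 0 true → even ✓
{B, N}: 1 true → odd ✓
{B, S}: 1 true → odd ✓
{B, E, S}: 1 true → odd ✓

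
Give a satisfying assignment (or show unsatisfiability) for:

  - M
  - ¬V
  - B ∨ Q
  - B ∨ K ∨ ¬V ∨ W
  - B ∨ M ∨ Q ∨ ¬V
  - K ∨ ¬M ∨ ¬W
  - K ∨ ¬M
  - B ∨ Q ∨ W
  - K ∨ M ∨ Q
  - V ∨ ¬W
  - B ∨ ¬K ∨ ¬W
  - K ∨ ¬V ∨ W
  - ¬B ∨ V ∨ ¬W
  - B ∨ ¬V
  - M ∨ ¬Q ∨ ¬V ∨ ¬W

Unit clause (M) forces M = True.
Unit clause (¬V) forces V = False.
In (K ∨ ¬M) only K is left, so K = True.
In (V ∨ ¬W) only ¬W is left, so W = False.
Set B = True.
Set Q = False.
All clauses satisfied.

M: True, W: False, B: True, Q: False, K: True, V: False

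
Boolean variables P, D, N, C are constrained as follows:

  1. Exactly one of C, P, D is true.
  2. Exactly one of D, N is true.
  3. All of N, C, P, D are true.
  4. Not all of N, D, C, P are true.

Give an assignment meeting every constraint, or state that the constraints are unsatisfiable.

Case P = True:
  (1) with P=T forces C = False.
  Constraint (3) is violated (C=F) — contradiction.
Case P = False:
  Constraint (3) is violated (P=F) — contradiction.
Both cases fail — unsatisfiable.

Unsatisfiable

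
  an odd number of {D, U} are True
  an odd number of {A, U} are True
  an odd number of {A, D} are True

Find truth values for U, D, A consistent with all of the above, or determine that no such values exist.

Unsatisfiable — no assignment works.

Adding constraints 1, 2, 3 mod 2: every variable appears an even number of times on the left, so the left side is 0.
But the right sides sum to 1 (mod 2). 0 ≠ 1 — the system is inconsistent.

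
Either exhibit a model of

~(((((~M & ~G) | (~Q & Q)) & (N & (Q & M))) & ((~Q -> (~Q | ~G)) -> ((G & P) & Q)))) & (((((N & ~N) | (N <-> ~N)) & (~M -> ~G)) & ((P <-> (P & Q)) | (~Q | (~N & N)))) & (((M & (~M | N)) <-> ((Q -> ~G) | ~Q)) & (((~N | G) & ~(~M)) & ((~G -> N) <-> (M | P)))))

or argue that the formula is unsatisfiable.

The conjunct (N & ~N) | (N <-> ~N) is unsatisfiable on its own:
  N=F: evaluates to False.
  N=T: evaluates to False.
So the whole conjunction is unsatisfiable.

No satisfying assignment exists.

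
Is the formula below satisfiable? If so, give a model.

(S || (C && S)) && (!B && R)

S = True, C = False, R = True, B = False

  S || (C && S) = True
    C && S = False
  !B && R = True
    !B = True
Both conjuncts True, so the formula holds.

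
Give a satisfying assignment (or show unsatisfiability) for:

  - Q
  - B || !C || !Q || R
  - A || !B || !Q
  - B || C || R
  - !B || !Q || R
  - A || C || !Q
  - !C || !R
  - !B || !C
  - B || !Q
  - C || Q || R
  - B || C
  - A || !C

C: False; B: True; R: True; A: True; Q: True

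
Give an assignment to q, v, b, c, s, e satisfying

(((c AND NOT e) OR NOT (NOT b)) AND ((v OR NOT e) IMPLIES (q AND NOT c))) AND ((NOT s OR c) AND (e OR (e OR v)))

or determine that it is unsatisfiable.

q: False, v: False, b: True, c: True, s: False, e: True

  ((c AND NOT e) OR NOT (NOT b)) AND ((v OR NOT e) IMPLIES (q AND NOT c)) = True
    (c AND NOT e) OR NOT (NOT b) = True
      c AND NOT e = False
        NOT e = False
      NOT (NOT b) = True
        NOT b = False
    (v OR NOT e) IMPLIES (q AND NOT c) = True
      v OR NOT e = False
        NOT e = False
      q AND NOT c = False
        NOT c = False
  (NOT s OR c) AND (e OR (e OR v)) = True
    NOT s OR c = True
      NOT s = True
    e OR (e OR v) = True
      e OR v = True
Both conjuncts True, so the formula holds.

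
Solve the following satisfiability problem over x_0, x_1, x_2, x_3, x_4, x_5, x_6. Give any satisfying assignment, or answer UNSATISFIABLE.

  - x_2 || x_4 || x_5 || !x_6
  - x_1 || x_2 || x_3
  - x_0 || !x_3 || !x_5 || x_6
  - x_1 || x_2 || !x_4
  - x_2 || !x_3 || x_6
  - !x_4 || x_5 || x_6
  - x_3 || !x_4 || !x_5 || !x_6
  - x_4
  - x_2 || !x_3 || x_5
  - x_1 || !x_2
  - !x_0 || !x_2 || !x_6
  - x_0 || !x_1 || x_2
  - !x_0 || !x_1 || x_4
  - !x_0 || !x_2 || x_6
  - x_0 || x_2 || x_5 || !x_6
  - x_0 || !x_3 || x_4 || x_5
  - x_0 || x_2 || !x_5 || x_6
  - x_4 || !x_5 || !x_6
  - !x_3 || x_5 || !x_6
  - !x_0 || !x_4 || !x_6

Unit clause (x_4) forces x_4 = True.
Set x_0 = False.
Try x_1 = False:
  (x_1 || x_2 || !x_4) forces x_2 = True.
  clause (x_1 || !x_2) is falsified — backtrack.
So x_1 = True.
  then (x_0 || !x_1 || x_2) forces x_2 = True.
Set x_3 = False.
Set x_5 = True.
  then (x_3 || !x_4 || !x_5 || !x_6) forces x_6 = False.
All clauses satisfied.

x_0 = False; x_1 = True; x_2 = True; x_3 = False; x_4 = True; x_5 = True; x_6 = False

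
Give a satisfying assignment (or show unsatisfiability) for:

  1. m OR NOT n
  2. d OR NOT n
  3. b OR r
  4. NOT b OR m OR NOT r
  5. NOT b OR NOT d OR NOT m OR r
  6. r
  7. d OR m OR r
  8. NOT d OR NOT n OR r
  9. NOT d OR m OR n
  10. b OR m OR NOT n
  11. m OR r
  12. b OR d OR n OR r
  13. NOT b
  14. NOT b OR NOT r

b = False, n = False, m = False, r = True, d = False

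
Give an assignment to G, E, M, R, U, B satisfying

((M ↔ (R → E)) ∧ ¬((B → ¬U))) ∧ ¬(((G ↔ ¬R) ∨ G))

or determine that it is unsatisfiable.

G: False, E: True, M: True, R: False, U: True, B: True

  (M ↔ (R → E)) ∧ ¬((B → ¬U)) = True
    M ↔ (R → E) = True
      R → E = True
    ¬((B → ¬U)) = True
      B → ¬U = False
        ¬U = False
  ¬(((G ↔ ¬R) ∨ G)) = True
    (G ↔ ¬R) ∨ G = False
      G ↔ ¬R = False
        ¬R = True
Both conjuncts True, so the formula holds.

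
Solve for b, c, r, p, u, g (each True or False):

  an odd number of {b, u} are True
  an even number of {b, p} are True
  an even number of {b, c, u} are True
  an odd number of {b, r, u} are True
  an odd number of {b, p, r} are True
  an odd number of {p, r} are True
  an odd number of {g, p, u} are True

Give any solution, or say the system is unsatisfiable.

No satisfying assignment exists.

Adding constraints 1, 2, 4, 5 mod 2: every variable appears an even number of times on the left, so the left side is 0.
But the right sides sum to 1 (mod 2). 0 ≠ 1 — the system is inconsistent.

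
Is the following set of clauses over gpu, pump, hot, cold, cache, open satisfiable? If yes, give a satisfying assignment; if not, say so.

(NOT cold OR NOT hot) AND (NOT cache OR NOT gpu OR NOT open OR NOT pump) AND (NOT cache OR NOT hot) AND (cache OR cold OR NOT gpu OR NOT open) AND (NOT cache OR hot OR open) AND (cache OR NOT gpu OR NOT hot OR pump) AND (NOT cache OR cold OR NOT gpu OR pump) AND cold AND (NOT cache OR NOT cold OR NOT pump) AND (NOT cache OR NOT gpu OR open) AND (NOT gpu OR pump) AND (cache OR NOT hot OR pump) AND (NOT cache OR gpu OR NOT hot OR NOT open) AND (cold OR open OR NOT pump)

Unit clause (cold) forces cold = True.
In (NOT cold OR NOT hot) only NOT hot is left, so hot = False.
Set gpu = False.
Set pump = True.
  then (NOT cache OR NOT cold OR NOT pump) forces cache = False.
Set open = True.
All clauses satisfied.

gpu = False, pump = True, hot = False, cold = True, cache = False, open = True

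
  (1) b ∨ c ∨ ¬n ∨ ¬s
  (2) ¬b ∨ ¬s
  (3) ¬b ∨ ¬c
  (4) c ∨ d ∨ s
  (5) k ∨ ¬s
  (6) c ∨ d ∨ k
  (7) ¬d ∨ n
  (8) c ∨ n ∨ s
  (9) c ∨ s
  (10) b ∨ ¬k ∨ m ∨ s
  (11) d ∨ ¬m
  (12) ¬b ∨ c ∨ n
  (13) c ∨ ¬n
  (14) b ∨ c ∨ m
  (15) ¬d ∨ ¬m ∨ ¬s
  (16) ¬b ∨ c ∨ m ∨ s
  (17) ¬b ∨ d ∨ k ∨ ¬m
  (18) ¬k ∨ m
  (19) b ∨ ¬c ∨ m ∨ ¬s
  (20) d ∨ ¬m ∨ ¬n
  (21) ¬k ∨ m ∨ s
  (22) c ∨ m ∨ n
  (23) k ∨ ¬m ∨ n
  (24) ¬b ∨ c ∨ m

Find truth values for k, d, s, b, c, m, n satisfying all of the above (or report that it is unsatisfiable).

k = True; d = True; s = False; b = False; c = True; m = True; n = True

Set k = True.
  then (¬k ∨ m) forces m = True.
  then (d ∨ ¬m) forces d = True.
  then (¬d ∨ ¬m ∨ ¬s) forces s = False.
  then (¬d ∨ n) forces n = True.
  then (c ∨ s) forces c = True.
  then (¬b ∨ ¬c) forces b = False.
All clauses satisfied.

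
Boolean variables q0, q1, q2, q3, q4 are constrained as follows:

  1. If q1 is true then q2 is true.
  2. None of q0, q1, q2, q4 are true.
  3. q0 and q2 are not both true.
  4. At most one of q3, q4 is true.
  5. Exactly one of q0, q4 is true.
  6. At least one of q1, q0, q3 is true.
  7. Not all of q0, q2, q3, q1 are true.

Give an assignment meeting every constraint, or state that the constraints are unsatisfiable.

The formula is unsatisfiable.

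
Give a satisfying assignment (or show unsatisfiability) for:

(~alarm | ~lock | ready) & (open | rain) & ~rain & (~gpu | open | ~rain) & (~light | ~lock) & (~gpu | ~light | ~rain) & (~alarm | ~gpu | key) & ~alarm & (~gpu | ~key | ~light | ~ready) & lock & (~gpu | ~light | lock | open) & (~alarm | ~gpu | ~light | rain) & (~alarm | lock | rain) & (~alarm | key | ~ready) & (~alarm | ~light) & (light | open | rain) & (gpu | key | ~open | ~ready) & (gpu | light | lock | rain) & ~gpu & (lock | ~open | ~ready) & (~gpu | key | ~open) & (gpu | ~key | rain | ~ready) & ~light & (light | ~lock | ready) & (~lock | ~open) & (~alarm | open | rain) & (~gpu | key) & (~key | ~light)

Case lock = True:
  (~rain) forces rain = False.
  (open | rain) forces open = True.
  Clause (~lock | ~open) is falsified — contradiction.
Case lock = False:
  Clause (lock) is falsified — contradiction.
Both cases fail, so the formula is unsatisfiable.

Unsatisfiable — no assignment works.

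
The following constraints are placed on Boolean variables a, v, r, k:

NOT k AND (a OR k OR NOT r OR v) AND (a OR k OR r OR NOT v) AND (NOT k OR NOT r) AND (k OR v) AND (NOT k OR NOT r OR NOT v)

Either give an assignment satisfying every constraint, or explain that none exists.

a = True, v = True, r = True, k = False

Unit clause (NOT k) forces k = False.
In (k OR v) only v is left, so v = True.
Set a = True.
Set r = True.
All clauses satisfied.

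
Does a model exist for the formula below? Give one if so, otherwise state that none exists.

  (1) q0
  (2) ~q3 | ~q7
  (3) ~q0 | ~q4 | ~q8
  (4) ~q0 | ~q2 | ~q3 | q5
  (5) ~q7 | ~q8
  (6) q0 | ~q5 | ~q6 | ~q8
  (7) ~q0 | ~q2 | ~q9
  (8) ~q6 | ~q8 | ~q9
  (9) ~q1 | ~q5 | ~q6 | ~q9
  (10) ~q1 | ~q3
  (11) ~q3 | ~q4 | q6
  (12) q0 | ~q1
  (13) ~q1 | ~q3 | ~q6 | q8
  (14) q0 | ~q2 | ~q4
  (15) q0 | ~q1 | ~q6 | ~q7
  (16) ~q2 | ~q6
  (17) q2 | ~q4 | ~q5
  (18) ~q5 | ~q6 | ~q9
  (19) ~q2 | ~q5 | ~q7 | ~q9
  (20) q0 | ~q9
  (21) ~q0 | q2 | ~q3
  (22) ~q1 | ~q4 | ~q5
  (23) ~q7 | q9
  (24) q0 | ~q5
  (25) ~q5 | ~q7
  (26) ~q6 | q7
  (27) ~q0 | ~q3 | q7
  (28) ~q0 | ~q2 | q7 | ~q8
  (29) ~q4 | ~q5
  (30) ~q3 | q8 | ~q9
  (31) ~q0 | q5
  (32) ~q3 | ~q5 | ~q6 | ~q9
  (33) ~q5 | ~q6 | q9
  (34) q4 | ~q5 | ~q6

q0 = True; q1 = True; q2 = False; q3 = False; q4 = False; q5 = True; q6 = False; q7 = False; q8 = False; q9 = False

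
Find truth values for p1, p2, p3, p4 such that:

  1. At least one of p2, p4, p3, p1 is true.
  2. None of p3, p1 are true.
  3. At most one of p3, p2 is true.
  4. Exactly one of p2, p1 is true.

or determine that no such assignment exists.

p1 = False, p2 = True, p3 = False, p4 = False

  (1) {p2, p4, p3, p1}: 1 true — at least one ✓
  (2) {p3, p1}: 0 true — none ✓
  (3) {p3, p2}: 1 true — at most one ✓
  (4) {p2, p1}: 1 true — exactly one ✓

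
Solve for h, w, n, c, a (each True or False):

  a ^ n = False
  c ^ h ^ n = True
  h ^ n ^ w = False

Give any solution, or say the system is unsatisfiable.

h = False; w = False; n = False; c = True; a = False

a ^ n = F ^ F = False ✓
c ^ h ^ n = T ^ F ^ F = True ✓
h ^ n ^ w = F ^ F ^ F = False ✓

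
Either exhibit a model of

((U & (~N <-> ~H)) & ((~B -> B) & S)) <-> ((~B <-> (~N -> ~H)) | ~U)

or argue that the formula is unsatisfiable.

U=T; H=T; S=F; B=T; N=T

  ((U & (~N <-> ~H)) & ((~B -> B) & S)) <-> ((~B <-> (~N -> ~H)) | ~U) = True
    (U & (~N <-> ~H)) & ((~B -> B) & S) = False
      U & (~N <-> ~H) = True
        ~N <-> ~H = True
          ~N = False
          ~H = False
      (~B -> B) & S = False
        ~B -> B = True
          ~B = False
    (~B <-> (~N -> ~H)) | ~U = False
      ~B <-> (~N -> ~H) = False
        ~B = False
        ~N -> ~H = True
          ~N = False
          ~H = False
      ~U = False
The formula evaluates to True.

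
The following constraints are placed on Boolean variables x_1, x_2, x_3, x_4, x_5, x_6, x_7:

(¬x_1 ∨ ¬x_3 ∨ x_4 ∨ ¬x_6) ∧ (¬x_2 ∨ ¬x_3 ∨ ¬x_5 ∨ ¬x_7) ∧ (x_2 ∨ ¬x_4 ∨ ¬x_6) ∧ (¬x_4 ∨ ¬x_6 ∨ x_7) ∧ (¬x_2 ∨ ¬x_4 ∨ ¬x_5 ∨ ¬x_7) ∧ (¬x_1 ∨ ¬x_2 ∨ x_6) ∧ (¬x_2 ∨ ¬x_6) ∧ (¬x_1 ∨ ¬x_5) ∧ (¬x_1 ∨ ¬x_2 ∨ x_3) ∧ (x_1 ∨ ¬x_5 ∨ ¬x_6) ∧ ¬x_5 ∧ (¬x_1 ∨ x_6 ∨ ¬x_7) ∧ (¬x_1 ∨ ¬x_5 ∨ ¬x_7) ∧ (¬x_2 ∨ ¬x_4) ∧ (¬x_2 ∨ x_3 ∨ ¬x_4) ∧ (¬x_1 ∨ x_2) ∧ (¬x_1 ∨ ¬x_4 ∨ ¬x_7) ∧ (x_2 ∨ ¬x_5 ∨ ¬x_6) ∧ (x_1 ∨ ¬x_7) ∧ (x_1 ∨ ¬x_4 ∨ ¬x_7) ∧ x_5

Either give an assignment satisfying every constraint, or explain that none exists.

Case x_5 = True:
  Clause (¬x_5) is falsified — contradiction.
Case x_5 = False:
  Clause (x_5) is falsified — contradiction.
Both cases fail, so the formula is unsatisfiable.

UNSATISFIABLE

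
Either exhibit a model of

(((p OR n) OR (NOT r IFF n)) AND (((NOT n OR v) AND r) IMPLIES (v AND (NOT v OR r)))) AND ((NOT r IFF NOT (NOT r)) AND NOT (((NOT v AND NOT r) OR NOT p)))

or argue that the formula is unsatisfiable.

The conjunct NOT r IFF NOT (NOT r) is unsatisfiable on its own:
  r=F: evaluates to False.
  r=T: evaluates to False.
So the whole conjunction is unsatisfiable.

Unsatisfiable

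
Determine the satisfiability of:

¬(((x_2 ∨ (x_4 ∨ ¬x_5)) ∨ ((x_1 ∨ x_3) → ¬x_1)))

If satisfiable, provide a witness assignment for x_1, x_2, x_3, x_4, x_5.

x_1 = True, x_2 = False, x_3 = False, x_4 = False, x_5 = True

  ¬(((x_2 ∨ (x_4 ∨ ¬x_5)) ∨ ((x_1 ∨ x_3) → ¬x_1))) = True
    (x_2 ∨ (x_4 ∨ ¬x_5)) ∨ ((x_1 ∨ x_3) → ¬x_1) = False
      x_2 ∨ (x_4 ∨ ¬x_5) = False
        x_4 ∨ ¬x_5 = False
          ¬x_5 = False
      (x_1 ∨ x_3) → ¬x_1 = False
        x_1 ∨ x_3 = True
        ¬x_1 = False
The formula evaluates to True.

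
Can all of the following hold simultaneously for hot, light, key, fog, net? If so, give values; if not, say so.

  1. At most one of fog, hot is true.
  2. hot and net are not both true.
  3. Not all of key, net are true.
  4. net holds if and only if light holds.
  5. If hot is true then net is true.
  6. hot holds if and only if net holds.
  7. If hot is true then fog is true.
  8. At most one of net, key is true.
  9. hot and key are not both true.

hot = False, light = False, key = True, fog = True, net = False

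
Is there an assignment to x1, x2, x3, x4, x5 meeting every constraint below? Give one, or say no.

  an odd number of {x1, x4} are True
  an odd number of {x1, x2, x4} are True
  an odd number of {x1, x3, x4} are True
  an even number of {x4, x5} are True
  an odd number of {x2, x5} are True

x1=F; x2=F; x3=F; x4=T; x5=T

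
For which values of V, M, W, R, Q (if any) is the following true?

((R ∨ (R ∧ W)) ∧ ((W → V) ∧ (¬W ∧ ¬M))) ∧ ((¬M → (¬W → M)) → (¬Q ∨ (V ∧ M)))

V=F; M=F; W=F; R=T; Q=F

  (R ∨ (R ∧ W)) ∧ ((W → V) ∧ (¬W ∧ ¬M)) = True
    R ∨ (R ∧ W) = True
      R ∧ W = False
    (W → V) ∧ (¬W ∧ ¬M) = True
      W → V = True
      ¬W ∧ ¬M = True
        ¬W = True
        ¬M = True
  (¬M → (¬W → M)) → (¬Q ∨ (V ∧ M)) = True
    ¬M → (¬W → M) = False
      ¬M = True
      ¬W → M = False
        ¬W = True
    ¬Q ∨ (V ∧ M) = True
      ¬Q = True
      V ∧ M = False
Both conjuncts True, so the formula holds.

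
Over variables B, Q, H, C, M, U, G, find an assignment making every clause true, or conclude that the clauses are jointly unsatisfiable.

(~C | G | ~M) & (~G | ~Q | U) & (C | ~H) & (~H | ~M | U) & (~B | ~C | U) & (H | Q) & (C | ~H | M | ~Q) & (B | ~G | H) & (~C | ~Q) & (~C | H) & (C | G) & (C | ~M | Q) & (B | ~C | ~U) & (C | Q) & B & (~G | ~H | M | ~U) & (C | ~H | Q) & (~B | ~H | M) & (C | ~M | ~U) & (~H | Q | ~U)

B = True, Q = True, H = False, C = False, M = False, U = True, G = True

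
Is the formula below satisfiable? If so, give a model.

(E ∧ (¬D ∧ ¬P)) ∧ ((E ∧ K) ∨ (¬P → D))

D = False, P = False, E = True, K = True

  E ∧ (¬D ∧ ¬P) = True
    ¬D ∧ ¬P = True
      ¬D = True
      ¬P = True
  (E ∧ K) ∨ (¬P → D) = True
    E ∧ K = True
    ¬P → D = False
      ¬P = True
Both conjuncts True, so the formula holds.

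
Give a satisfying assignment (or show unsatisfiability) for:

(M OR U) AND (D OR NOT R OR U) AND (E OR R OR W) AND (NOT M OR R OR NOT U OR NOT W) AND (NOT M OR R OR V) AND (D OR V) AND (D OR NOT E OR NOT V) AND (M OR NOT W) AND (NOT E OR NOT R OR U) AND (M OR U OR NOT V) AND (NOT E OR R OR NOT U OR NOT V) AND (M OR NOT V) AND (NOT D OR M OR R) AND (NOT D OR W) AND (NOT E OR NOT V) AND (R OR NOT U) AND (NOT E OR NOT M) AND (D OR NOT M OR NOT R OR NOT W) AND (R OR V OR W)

D: True, R: True, U: False, E: False, M: True, V: True, W: True

Set D = True.
  then (NOT D OR W) forces W = True.
  then (M OR NOT W) forces M = True.
  then (NOT E OR NOT M) forces E = False.
Set R = True.
Set U = False.
Set V = True.
All clauses satisfied.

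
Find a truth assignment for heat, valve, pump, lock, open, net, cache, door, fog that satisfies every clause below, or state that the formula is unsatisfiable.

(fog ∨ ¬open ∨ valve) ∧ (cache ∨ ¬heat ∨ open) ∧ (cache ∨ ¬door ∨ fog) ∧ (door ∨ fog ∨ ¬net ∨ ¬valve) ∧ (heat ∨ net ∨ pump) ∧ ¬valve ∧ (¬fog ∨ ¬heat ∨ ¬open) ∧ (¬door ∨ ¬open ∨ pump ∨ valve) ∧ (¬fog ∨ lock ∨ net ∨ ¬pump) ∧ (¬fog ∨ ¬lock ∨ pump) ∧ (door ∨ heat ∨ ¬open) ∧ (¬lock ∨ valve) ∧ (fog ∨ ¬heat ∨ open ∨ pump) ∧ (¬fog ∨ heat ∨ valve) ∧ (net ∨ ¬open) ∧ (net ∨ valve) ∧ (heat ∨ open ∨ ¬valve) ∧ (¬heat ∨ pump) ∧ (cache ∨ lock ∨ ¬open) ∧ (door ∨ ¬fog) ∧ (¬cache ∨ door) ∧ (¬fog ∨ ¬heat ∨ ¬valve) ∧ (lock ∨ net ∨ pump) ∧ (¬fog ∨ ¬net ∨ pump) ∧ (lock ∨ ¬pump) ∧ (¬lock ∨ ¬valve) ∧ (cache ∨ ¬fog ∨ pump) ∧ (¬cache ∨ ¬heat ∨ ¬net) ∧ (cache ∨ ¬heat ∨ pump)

heat: False; valve: False; pump: False; lock: False; open: False; net: True; cache: False; door: False; fog: False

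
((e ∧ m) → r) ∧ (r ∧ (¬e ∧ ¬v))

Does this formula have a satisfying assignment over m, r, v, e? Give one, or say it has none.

m = True; r = True; v = False; e = False

  (e ∧ m) → r = True
    e ∧ m = False
  r ∧ (¬e ∧ ¬v) = True
    ¬e ∧ ¬v = True
      ¬e = True
      ¬v = True
Both conjuncts True, so the formula holds.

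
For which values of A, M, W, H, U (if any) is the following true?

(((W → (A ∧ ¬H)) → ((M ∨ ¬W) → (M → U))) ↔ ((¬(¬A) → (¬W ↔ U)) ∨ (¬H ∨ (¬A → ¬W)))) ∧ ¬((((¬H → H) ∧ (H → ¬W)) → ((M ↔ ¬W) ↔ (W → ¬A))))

A = False, M = False, W = False, H = True, U = False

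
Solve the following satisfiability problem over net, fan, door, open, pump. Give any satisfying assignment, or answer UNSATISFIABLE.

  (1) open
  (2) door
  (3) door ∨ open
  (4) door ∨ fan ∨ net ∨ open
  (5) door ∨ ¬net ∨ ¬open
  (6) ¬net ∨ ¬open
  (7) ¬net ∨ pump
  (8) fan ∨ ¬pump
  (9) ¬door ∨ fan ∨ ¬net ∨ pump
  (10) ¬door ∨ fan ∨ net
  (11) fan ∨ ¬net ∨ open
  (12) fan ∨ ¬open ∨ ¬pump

net=F; fan=T; door=T; open=T; pump=F

Unit clause (open) forces open = True.
Unit clause (door) forces door = True.
In (¬net ∨ ¬open) only ¬net is left, so net = False.
In (¬door ∨ fan ∨ net) only fan is left, so fan = True.
Set pump = False.
All clauses satisfied.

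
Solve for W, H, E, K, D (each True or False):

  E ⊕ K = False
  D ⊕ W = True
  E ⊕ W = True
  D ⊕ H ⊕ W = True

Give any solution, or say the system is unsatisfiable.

W = False, H = False, E = True, K = True, D = True

E ⊕ K = T ⊕ T = False ✓
D ⊕ W = T ⊕ F = True ✓
E ⊕ W = T ⊕ F = True ✓
D ⊕ H ⊕ W = T ⊕ F ⊕ F = True ✓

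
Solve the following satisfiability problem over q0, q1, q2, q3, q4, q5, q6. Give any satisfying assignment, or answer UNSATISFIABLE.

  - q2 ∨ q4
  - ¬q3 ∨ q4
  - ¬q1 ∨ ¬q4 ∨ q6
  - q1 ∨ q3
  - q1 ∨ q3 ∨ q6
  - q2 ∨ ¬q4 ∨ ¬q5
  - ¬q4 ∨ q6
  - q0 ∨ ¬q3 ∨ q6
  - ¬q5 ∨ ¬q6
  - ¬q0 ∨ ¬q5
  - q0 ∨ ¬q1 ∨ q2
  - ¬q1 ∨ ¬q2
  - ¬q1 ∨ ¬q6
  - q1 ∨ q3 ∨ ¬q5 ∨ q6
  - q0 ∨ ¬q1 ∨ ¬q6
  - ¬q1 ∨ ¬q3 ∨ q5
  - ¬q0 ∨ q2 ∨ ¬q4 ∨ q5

q0=F; q1=F; q2=T; q3=T; q4=T; q5=F; q6=T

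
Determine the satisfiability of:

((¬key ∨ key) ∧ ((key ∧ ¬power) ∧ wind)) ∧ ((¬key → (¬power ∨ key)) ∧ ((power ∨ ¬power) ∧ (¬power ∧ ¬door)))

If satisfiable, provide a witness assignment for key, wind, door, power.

key = True; wind = True; door = False; power = False

  (¬key ∨ key) ∧ ((key ∧ ¬power) ∧ wind) = True
    ¬key ∨ key = True
      ¬key = False
    (key ∧ ¬power) ∧ wind = True
      key ∧ ¬power = True
        ¬power = True
  (¬key → (¬power ∨ key)) ∧ ((power ∨ ¬power) ∧ (¬power ∧ ¬door)) = True
    ¬key → (¬power ∨ key) = True
      ¬key = False
      ¬power ∨ key = True
        ¬power = True
    (power ∨ ¬power) ∧ (¬power ∧ ¬door) = True
      power ∨ ¬power = True
        ¬power = True
      ¬power ∧ ¬door = True
        ¬power = True
        ¬door = True
Both conjuncts True, so the formula holds.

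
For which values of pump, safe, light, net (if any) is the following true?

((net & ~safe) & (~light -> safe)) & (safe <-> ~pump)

pump = True, safe = False, light = True, net = True

  (net & ~safe) & (~light -> safe) = True
    net & ~safe = True
      ~safe = True
    ~light -> safe = True
      ~light = False
  safe <-> ~pump = True
    ~pump = False
Both conjuncts True, so the formula holds.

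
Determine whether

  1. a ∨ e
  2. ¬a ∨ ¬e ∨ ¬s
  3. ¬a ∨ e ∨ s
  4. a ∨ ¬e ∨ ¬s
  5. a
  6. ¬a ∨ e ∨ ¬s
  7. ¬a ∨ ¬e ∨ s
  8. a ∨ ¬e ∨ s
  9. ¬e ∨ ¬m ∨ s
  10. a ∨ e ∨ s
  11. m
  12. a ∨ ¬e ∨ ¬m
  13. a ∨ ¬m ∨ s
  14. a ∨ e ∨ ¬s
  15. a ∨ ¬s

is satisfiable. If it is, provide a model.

Unsatisfiable — no assignment works.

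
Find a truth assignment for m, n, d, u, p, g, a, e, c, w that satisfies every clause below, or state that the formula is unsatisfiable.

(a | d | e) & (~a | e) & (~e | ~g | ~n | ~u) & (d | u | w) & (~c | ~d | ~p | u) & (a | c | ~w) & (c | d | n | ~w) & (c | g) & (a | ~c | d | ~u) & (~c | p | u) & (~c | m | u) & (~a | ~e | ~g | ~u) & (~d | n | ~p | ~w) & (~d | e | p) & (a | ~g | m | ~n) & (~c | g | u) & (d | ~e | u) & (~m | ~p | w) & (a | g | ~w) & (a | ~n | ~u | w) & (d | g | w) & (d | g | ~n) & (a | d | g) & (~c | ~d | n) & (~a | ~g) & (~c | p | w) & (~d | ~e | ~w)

m: False; n: False; d: False; u: True; p: True; g: False; a: True; e: True; c: True; w: True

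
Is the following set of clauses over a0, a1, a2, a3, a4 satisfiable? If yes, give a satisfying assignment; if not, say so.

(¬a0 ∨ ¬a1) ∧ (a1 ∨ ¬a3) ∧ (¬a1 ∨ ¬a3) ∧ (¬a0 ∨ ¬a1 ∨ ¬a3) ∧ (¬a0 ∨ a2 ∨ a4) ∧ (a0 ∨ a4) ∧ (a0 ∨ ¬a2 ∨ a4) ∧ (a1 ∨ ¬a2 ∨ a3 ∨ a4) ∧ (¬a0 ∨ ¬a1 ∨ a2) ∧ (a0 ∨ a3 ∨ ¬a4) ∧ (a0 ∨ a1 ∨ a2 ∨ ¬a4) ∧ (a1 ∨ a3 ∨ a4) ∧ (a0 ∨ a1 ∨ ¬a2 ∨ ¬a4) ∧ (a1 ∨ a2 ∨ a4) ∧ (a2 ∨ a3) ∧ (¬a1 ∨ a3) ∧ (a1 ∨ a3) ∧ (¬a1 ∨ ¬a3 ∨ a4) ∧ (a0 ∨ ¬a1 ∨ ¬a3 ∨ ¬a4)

The formula is unsatisfiable.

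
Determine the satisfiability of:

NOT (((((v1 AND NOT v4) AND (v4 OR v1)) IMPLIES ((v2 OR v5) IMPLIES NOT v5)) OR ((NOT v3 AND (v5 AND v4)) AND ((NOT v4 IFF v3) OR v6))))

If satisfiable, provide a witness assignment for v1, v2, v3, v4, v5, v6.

v1 = True, v2 = True, v3 = False, v4 = False, v5 = True, v6 = False

  NOT (((((v1 AND NOT v4) AND (v4 OR v1)) IMPLIES ((v2 OR v5) IMPLIES NOT v5)) OR ((NOT v3 AND (v5 AND v4)) AND ((NOT v4 IFF v3) OR v6)))) = True
    (((v1 AND NOT v4) AND (v4 OR v1)) IMPLIES ((v2 OR v5) IMPLIES NOT v5)) OR ((NOT v3 AND (v5 AND v4)) AND ((NOT v4 IFF v3) OR v6)) = False
      ((v1 AND NOT v4) AND (v4 OR v1)) IMPLIES ((v2 OR v5) IMPLIES NOT v5) = False
        (v1 AND NOT v4) AND (v4 OR v1) = True
          v1 AND NOT v4 = True
            NOT v4 = True
          v4 OR v1 = True
        (v2 OR v5) IMPLIES NOT v5 = False
          v2 OR v5 = True
          NOT v5 = False
      (NOT v3 AND (v5 AND v4)) AND ((NOT v4 IFF v3) OR v6) = False
        NOT v3 AND (v5 AND v4) = False
          NOT v3 = True
          v5 AND v4 = False
        (NOT v4 IFF v3) OR v6 = False
          NOT v4 IFF v3 = False
            NOT v4 = True
The formula evaluates to True.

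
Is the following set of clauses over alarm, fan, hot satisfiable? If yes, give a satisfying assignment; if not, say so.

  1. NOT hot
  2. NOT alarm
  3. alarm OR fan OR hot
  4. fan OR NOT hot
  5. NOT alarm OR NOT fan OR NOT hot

Unit clause (NOT hot) forces hot = False.
Unit clause (NOT alarm) forces alarm = False.
In (alarm OR fan OR hot) only fan is left, so fan = True.
All clauses satisfied.

alarm=F, fan=T, hot=F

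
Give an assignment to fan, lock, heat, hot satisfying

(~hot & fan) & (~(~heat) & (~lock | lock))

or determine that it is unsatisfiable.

fan = True, lock = False, heat = True, hot = False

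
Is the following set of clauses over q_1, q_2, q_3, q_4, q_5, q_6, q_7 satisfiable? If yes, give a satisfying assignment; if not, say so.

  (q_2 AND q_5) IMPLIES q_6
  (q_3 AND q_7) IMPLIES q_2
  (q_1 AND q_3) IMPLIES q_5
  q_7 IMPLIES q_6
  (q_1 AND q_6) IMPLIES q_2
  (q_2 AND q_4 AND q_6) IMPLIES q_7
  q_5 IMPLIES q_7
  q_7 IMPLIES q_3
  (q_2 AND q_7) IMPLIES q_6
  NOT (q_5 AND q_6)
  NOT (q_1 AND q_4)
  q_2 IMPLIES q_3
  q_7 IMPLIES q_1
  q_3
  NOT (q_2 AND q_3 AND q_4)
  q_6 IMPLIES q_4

q_1 = False, q_2 = False, q_3 = True, q_4 = False, q_5 = False, q_6 = False, q_7 = False

Unit clause (q_3) forces q_3 = True.
Try q_1 = True:
  (NOT q_1 OR NOT q_3 OR q_5) forces q_5 = True.
  (NOT q_5 OR q_7) forces q_7 = True.
  (NOT q_1 OR NOT q_4) forces q_4 = False.
  (q_6 OR NOT q_7) forces q_6 = True.
  clause (NOT q_5 OR NOT q_6) is falsified — backtrack.
So q_1 = False.
  then (q_1 OR NOT q_7) forces q_7 = False.
  then (NOT q_5 OR q_7) forces q_5 = False.
Set q_2 = False.
Set q_4 = False.
  then (q_4 OR NOT q_6) forces q_6 = False.
All clauses satisfied.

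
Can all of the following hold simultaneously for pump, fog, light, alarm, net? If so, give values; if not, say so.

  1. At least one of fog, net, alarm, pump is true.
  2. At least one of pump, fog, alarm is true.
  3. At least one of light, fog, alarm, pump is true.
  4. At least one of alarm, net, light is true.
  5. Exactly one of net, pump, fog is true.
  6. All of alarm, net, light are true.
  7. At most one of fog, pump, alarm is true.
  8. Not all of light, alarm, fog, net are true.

pump = False, fog = False, light = True, alarm = True, net = True

  (1) {fog, net, alarm, pump}: 2 true — at least one ✓
  (2) {pump, fog, alarm}: 1 true — at least one ✓
  (3) {light, fog, alarm, pump}: 2 true — at least one ✓
  (4) {alarm, net, light}: 3 true — at least one ✓
  (5) {net, pump, fog}: 1 true — exactly one ✓
  (6) {alarm, net, light}: all 3 true ✓
  (7) {fog, pump, alarm}: 1 true — at most one ✓
  (8) {light, alarm, fog, net}: 3/4 true — not all ✓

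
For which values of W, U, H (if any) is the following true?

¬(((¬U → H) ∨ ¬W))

W = True; U = False; H = False

  ¬(((¬U → H) ∨ ¬W)) = True
    (¬U → H) ∨ ¬W = False
      ¬U → H = False
        ¬U = True
      ¬W = False
The formula evaluates to True.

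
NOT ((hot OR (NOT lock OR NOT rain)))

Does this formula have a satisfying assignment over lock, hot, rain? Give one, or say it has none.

lock=T, hot=F, rain=T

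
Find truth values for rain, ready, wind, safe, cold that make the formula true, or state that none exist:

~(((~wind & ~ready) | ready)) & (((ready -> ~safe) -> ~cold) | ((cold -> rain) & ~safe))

rain = True, ready = False, wind = True, safe = True, cold = False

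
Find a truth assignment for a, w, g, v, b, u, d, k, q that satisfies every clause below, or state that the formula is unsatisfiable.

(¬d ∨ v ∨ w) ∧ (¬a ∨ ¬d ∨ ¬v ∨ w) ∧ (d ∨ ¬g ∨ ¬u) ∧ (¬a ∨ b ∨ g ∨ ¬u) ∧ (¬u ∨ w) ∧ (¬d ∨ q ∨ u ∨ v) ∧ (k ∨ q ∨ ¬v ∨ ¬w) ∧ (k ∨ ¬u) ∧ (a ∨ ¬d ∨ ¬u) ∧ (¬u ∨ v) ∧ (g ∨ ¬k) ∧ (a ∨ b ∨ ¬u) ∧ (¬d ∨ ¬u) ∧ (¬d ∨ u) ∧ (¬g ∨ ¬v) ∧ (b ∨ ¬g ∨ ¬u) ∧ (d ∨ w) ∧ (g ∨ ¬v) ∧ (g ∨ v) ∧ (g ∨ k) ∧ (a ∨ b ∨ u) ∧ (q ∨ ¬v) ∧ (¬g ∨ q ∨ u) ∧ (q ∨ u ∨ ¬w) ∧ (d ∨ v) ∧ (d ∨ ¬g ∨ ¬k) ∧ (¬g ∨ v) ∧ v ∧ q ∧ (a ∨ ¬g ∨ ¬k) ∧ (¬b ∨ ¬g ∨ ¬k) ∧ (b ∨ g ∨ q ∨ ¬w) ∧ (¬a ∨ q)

The formula is unsatisfiable.

Case v = True:
  (¬g ∨ ¬v) forces g = False.
  Clause (g ∨ ¬v) is falsified — contradiction.
Case v = False:
  Clause (v) is falsified — contradiction.
Both cases fail, so the formula is unsatisfiable.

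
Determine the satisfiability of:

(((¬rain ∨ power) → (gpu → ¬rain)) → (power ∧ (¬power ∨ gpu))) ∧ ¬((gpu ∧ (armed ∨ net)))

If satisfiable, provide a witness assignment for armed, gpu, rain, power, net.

armed = False; gpu = True; rain = False; power = True; net = False

  ((¬rain ∨ power) → (gpu → ¬rain)) → (power ∧ (¬power ∨ gpu)) = True
    (¬rain ∨ power) → (gpu → ¬rain) = True
      ¬rain ∨ power = True
        ¬rain = True
      gpu → ¬rain = True
        ¬rain = True
    power ∧ (¬power ∨ gpu) = True
      ¬power ∨ gpu = True
        ¬power = False
  ¬((gpu ∧ (armed ∨ net))) = True
    gpu ∧ (armed ∨ net) = False
      armed ∨ net = False
Both conjuncts True, so the formula holds.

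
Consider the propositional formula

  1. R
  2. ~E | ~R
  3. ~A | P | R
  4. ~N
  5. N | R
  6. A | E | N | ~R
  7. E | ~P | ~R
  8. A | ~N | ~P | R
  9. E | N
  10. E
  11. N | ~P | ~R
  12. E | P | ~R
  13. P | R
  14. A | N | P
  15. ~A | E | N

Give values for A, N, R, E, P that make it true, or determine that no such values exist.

UNSATISFIABLE

Case R = True:
  (~E | ~R) forces E = False.
  Clause (E) is falsified — contradiction.
Case R = False:
  Clause (R) is falsified — contradiction.
Both cases fail, so the formula is unsatisfiable.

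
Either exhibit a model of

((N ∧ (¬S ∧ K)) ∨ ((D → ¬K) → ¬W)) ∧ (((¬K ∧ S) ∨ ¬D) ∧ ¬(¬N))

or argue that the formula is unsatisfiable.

W=F, S=F, D=F, K=F, N=T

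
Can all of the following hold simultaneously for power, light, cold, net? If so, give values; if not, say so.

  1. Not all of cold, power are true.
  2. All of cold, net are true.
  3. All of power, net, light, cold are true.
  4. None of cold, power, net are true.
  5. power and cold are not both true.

UNSATISFIABLE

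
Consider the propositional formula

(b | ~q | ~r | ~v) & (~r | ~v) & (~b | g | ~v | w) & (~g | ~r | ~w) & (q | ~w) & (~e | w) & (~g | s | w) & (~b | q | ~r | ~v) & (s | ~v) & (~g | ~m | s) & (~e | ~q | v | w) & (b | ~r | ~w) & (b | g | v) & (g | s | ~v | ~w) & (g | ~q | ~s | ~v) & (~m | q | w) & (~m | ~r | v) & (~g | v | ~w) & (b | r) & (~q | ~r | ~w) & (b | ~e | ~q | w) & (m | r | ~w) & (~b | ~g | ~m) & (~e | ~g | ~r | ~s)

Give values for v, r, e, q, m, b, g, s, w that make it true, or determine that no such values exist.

v: False, r: False, e: False, q: True, m: True, b: True, g: False, s: False, w: True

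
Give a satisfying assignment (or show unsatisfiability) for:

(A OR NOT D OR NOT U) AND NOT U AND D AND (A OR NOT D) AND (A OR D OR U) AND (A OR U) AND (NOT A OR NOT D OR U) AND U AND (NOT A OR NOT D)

Unsatisfiable — no assignment works.

Case U = True:
  Clause (NOT U) is falsified — contradiction.
Case U = False:
  Clause (U) is falsified — contradiction.
Both cases fail, so the formula is unsatisfiable.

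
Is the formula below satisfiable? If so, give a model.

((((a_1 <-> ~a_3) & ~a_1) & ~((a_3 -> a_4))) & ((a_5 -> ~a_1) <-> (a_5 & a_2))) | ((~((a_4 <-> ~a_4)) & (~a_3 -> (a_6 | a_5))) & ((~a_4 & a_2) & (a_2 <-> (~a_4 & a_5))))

a_1 = True, a_2 = True, a_3 = False, a_4 = False, a_5 = True, a_6 = True

  ((((a_1 <-> ~a_3) & ~a_1) & ~((a_3 -> a_4))) & ((a_5 -> ~a_1) <-> (a_5 & a_2))) | ((~((a_4 <-> ~a_4)) & (~a_3 -> (a_6 | a_5))) & ((~a_4 & a_2) & (a_2 <-> (~a_4 & a_5)))) = True
    (((a_1 <-> ~a_3) & ~a_1) & ~((a_3 -> a_4))) & ((a_5 -> ~a_1) <-> (a_5 & a_2)) = False
      ((a_1 <-> ~a_3) & ~a_1) & ~((a_3 -> a_4)) = False
        (a_1 <-> ~a_3) & ~a_1 = False
          a_1 <-> ~a_3 = True
            ~a_3 = True
          ~a_1 = False
        ~((a_3 -> a_4)) = False
          a_3 -> a_4 = True
      (a_5 -> ~a_1) <-> (a_5 & a_2) = False
        a_5 -> ~a_1 = False
          ~a_1 = False
        a_5 & a_2 = True
    (~((a_4 <-> ~a_4)) & (~a_3 -> (a_6 | a_5))) & ((~a_4 & a_2) & (a_2 <-> (~a_4 & a_5))) = True
      ~((a_4 <-> ~a_4)) & (~a_3 -> (a_6 | a_5)) = True
        ~((a_4 <-> ~a_4)) = True
          a_4 <-> ~a_4 = False
            ~a_4 = True
        ~a_3 -> (a_6 | a_5) = True
          ~a_3 = True
          a_6 | a_5 = True
      (~a_4 & a_2) & (a_2 <-> (~a_4 & a_5)) = True
        ~a_4 & a_2 = True
          ~a_4 = True
        a_2 <-> (~a_4 & a_5) = True
          ~a_4 & a_5 = True
            ~a_4 = True
The formula evaluates to True.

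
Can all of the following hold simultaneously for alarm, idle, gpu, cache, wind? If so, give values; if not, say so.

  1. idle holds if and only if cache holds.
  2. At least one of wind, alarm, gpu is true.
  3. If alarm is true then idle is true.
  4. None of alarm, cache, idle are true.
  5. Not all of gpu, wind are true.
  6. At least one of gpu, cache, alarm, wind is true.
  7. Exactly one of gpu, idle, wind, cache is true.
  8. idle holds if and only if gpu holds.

alarm: False; idle: False; gpu: False; cache: False; wind: True

  (1) idle=F, cache=F — same ✓
  (2) {wind, alarm, gpu}: 1 true — at least one ✓
  (3) alarm=F ⇒ idle: vacuous ✓
  (4) {alarm, cache, idle}: 0 true — none ✓
  (5) {gpu, wind}: 1/2 true — not all ✓
  (6) {gpu, cache, alarm, wind}: 1 true — at least one ✓
  (7) {gpu, idle, wind, cache}: 1 true — exactly one ✓
  (8) idle=F, gpu=F — same ✓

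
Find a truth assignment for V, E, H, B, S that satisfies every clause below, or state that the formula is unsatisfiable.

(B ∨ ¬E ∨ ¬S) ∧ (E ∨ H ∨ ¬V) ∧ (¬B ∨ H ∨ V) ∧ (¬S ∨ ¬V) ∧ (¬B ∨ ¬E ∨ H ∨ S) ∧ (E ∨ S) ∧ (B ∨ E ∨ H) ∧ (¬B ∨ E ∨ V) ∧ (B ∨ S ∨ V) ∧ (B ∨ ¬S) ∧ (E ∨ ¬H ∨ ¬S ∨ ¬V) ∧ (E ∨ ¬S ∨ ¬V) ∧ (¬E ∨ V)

Set V = True.
  then (¬S ∨ ¬V) forces S = False.
  then (E ∨ S) forces E = True.
Set H = True.
Set B = False.
All clauses satisfied.

V = True, E = True, H = True, B = False, S = False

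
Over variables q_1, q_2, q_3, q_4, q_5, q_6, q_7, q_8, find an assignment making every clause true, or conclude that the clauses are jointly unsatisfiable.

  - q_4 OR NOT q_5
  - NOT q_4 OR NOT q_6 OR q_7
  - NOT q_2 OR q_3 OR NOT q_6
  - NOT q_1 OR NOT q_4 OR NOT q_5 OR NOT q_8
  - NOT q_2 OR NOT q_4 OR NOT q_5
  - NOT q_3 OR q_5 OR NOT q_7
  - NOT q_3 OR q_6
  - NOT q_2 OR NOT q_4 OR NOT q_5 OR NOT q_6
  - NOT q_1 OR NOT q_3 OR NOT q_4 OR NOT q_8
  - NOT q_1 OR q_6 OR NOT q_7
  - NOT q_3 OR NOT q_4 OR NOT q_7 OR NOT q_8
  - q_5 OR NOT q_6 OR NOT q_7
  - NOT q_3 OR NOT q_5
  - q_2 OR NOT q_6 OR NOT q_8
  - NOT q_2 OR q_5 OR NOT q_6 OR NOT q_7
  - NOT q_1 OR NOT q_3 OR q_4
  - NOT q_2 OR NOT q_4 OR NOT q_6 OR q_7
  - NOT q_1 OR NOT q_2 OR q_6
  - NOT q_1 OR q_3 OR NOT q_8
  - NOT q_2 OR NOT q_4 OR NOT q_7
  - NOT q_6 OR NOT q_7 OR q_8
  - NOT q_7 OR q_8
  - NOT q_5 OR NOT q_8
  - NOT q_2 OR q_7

q_1 = True; q_2 = False; q_3 = False; q_4 = True; q_5 = True; q_6 = False; q_7 = False; q_8 = False

Set q_1 = True.
Try q_2 = True:
  (NOT q_1 OR NOT q_2 OR q_6) forces q_6 = True.
  (NOT q_2 OR q_3 OR NOT q_6) forces q_3 = True.
  (NOT q_3 OR NOT q_5) forces q_5 = False.
  (NOT q_3 OR q_5 OR NOT q_7) forces q_7 = False.
  clause (NOT q_2 OR q_7) is falsified — backtrack.
So q_2 = False.
Try q_3 = True:
  (NOT q_3 OR q_6) forces q_6 = True.
  (NOT q_3 OR NOT q_5) forces q_5 = False.
  (NOT q_3 OR q_5 OR NOT q_7) forces q_7 = False.
  (NOT q_4 OR NOT q_6 OR q_7) forces q_4 = False.
  clause (NOT q_1 OR NOT q_3 OR q_4) is falsified — backtrack.
So q_3 = False.
  then (NOT q_1 OR q_3 OR NOT q_8) forces q_8 = False.
  then (NOT q_7 OR q_8) forces q_7 = False.
Set q_4 = True.
  then (NOT q_4 OR NOT q_6 OR q_7) forces q_6 = False.
Set q_5 = True.
All clauses satisfied.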